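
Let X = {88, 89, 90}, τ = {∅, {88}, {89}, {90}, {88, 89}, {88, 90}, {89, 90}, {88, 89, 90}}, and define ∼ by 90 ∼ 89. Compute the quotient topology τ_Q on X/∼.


X/∼ = {[88], [89=90]}; |τ_Q| = 4.

Equivalence classes: [88], [89=90].
Quotient map π: X → X/∼ sends 88 ↦ [88], 89 ↦ [89=90], 90 ↦ [89=90].
For each subset V ⊆ X/∼, compute π^{-1}(V) ⊆ X and check whether π^{-1}(V) ∈ τ. V is open in τ_Q iff π^{-1}(V) ∈ τ.
  V = {}: π^{-1}(V) = ∅ ∈ τ ✓.
  V = {[88]}: π^{-1}(V) = {88} ∈ τ ✓.
  V = {[89=90]}: π^{-1}(V) = {89, 90} ∈ τ ✓.
  V = {[88], [89=90]}: π^{-1}(V) = {88, 89, 90} ∈ τ ✓.
Open sets in the quotient: τ_Q = {{}, {[88]}, {[89=90]}, {[88], [89=90]}} (4 elements).


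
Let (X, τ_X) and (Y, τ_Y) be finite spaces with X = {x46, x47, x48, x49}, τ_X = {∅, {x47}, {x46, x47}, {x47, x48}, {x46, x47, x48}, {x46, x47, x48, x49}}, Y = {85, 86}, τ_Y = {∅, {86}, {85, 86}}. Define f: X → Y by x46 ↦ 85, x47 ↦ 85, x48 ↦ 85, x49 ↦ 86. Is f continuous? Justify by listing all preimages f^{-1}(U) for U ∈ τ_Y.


f is NOT continuous.

Compute f^{-1}(U) for each U ∈ τ_Y:
  U = ∅: f^{-1}(U) = ∅ ∈ τ_X ✓.
  U = {86}: f^{-1}(U) = {x49} ∉ τ_X ✗.
  U = {85, 86}: f^{-1}(U) = {x46, x47, x48, x49} ∈ τ_X ✓.
Found U = {86} with f^{-1}(U) = {x49} not in τ_X. Therefore f is NOT continuous.


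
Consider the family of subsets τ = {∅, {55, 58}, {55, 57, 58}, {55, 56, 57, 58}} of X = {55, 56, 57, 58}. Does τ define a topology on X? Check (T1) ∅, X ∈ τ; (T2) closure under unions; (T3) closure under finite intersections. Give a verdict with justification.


τ IS a topology on X.

Axiom (T1): ∅ ∈ τ? Yes; X ∈ τ? Yes.
Axiom (T2/T3): check pairwise unions and intersections of members of τ.
All pairwise intersections and unions checked — each lies in τ. Therefore τ satisfies (T1), (T2), (T3): it IS a topology on X.


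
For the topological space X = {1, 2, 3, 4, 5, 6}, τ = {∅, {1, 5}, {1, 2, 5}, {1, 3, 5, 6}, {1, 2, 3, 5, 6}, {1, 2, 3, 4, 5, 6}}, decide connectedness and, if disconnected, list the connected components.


(X, τ) is connected.

Find clopen sets (U ∈ τ with X ∖ U ∈ τ):
  U = ∅, X ∖ U = {1, 2, 3, 4, 5, 6} — both open, so U is clopen.
  U = {1, 2, 3, 4, 5, 6}, X ∖ U = ∅ — both open, so U is clopen.
Only trivial clopens (∅ and X) exist, so (X, τ) is connected.
Compute connected components by grouping points that agree on all clopens:
  component: {1, 2, 3, 4, 5, 6}


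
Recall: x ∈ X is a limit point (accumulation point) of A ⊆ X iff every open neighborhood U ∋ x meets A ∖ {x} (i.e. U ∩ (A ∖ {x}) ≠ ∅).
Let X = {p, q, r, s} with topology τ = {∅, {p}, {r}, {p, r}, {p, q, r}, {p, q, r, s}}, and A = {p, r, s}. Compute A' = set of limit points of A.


A' = {q, s}

For each x ∈ X, list the open sets U ∈ τ with x ∈ U, then check whether U ∩ (A ∖ {x}) ≠ ∅ for every such U.
  x = p: open {p} ∋ x has {p} ∩ (A ∖ {p}) = ∅, so x is NOT a limit point.
  x = q: opens ∋ x are {p, q, r}, {p, q, r, s}; each meets A ∖ {q}, so x IS a limit point.
  x = r: open {r} ∋ x has {r} ∩ (A ∖ {r}) = ∅, so x is NOT a limit point.
  x = s: opens ∋ x are {p, q, r, s}; each meets A ∖ {s}, so x IS a limit point.
Collecting: A' = {q, s}.


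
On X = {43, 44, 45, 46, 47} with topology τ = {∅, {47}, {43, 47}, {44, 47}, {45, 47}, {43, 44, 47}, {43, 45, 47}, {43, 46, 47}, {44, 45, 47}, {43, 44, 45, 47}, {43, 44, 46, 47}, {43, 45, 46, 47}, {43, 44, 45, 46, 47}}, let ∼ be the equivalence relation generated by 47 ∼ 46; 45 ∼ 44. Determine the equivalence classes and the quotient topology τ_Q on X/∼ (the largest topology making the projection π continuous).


X/∼ = {[43], [44=45], [46=47]}; |τ_Q| = 3.

Equivalence classes: [43], [44=45], [46=47].
Quotient map π: X → X/∼ sends 43 ↦ [43], 44 ↦ [44=45], 45 ↦ [44=45], 46 ↦ [46=47], 47 ↦ [46=47].
For each subset V ⊆ X/∼, compute π^{-1}(V) ⊆ X and check whether π^{-1}(V) ∈ τ. V is open in τ_Q iff π^{-1}(V) ∈ τ.
  V = {}: π^{-1}(V) = ∅ ∈ τ ✓.
  V = {[43]}: π^{-1}(V) = {43} ∉ τ ✗.
  V = {[44=45]}: π^{-1}(V) = {44, 45} ∉ τ ✗.
  V = {[43], [44=45]}: π^{-1}(V) = {43, 44, 45} ∉ τ ✗.
  V = {[46=47]}: π^{-1}(V) = {46, 47} ∉ τ ✗.
  V = {[43], [46=47]}: π^{-1}(V) = {43, 46, 47} ∈ τ ✓.
  V = {[44=45], [46=47]}: π^{-1}(V) = {44, 45, 46, 47} ∉ τ ✗.
  V = {[43], [44=45], [46=47]}: π^{-1}(V) = {43, 44, 45, 46, 47} ∈ τ ✓.
Open sets in the quotient: τ_Q = {{}, {[43], [46=47]}, {[43], [44=45], [46=47]}} (3 elements).


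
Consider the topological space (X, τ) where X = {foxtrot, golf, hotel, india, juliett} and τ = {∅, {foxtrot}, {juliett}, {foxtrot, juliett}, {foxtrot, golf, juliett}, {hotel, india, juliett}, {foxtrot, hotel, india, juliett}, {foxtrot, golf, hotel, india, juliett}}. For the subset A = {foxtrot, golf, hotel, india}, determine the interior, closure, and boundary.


int(A) = {foxtrot}, cl(A) = {foxtrot, golf, hotel, india}, ∂A = {golf, hotel, india}.

Closed sets in (X, τ) are complements of opens:
  closed(X, τ) = {∅, {golf}, {foxtrot, golf}, {hotel, india}, {golf, hotel, india}, {foxtrot, golf, hotel, india}, {golf, hotel, india, juliett}, {foxtrot, golf, hotel, india, juliett}}.
int(A) = ⋃ {U ∈ τ : U ⊆ A}. Opens contained in A: ∅, {foxtrot}.
Taking the union of these: int(A) = {foxtrot}.
cl(A) = ⋂ {C closed : A ⊆ C}. Closed sets containing A: {foxtrot, golf, hotel, india}, {foxtrot, golf, hotel, india, juliett}.
Intersecting these: cl(A) = {foxtrot, golf, hotel, india}.
∂A = cl(A) ∖ int(A) = {foxtrot, golf, hotel, india} ∖ {foxtrot} = {golf, hotel, india}.


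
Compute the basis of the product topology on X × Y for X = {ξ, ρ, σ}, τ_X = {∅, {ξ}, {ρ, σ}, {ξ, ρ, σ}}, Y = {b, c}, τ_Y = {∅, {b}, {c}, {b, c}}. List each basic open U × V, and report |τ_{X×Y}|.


Basis B = {∅ × ∅, {ξ} × {b}, {ξ} × {c}, {ξ} × {b, c}, {ρ, σ} × {b}, {ρ, σ} × {c}, {ξ, ρ, σ} × {b}, {ξ, ρ, σ} × {c}, {ρ, σ} × {b, c}, {ξ, ρ, σ} × {b, c}}; |τ_{X×Y}| = 16.

Enumerate products U × V with U ∈ τ_X, V ∈ τ_Y (deduplicated):
  ∅ × ∅ = {} (∅)
  {ξ} × {b} = {(ξ,b)}
  {ξ} × {c} = {(ξ,c)}
  {ξ} × {b, c} = {(ξ,b), (ξ,c)}
  {ρ, σ} × {b} = {(ρ,b), (σ,b)}
  {ρ, σ} × {c} = {(ρ,c), (σ,c)}
  {ξ, ρ, σ} × {b} = {(ξ,b), (ρ,b), (σ,b)}
  {ξ, ρ, σ} × {c} = {(ξ,c), (ρ,c), (σ,c)}
  {ρ, σ} × {b, c} = {(ρ,b), (ρ,c), (σ,b), (σ,c)}
  {ξ, ρ, σ} × {b, c} = {(ξ,b), (ξ,c), (ρ,b), (ρ,c), (σ,b), (σ,c)}
These 10 distinct sets form the basis B.
Close under arbitrary unions to get τ_{X×Y}; counting gives |τ_{X×Y}| = 16.


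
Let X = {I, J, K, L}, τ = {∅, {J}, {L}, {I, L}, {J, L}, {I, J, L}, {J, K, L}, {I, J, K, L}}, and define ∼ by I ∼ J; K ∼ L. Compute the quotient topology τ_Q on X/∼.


X/∼ = {[I=J], [K=L]}; |τ_Q| = 2.

Equivalence classes: [I=J], [K=L].
Quotient map π: X → X/∼ sends I ↦ [I=J], J ↦ [I=J], K ↦ [K=L], L ↦ [K=L].
For each subset V ⊆ X/∼, compute π^{-1}(V) ⊆ X and check whether π^{-1}(V) ∈ τ. V is open in τ_Q iff π^{-1}(V) ∈ τ.
  V = {}: π^{-1}(V) = ∅ ∈ τ ✓.
  V = {[I=J]}: π^{-1}(V) = {I, J} ∉ τ ✗.
  V = {[K=L]}: π^{-1}(V) = {K, L} ∉ τ ✗.
  V = {[I=J], [K=L]}: π^{-1}(V) = {I, J, K, L} ∈ τ ✓.
Open sets in the quotient: τ_Q = {{}, {[I=J], [K=L]}} (2 elements).


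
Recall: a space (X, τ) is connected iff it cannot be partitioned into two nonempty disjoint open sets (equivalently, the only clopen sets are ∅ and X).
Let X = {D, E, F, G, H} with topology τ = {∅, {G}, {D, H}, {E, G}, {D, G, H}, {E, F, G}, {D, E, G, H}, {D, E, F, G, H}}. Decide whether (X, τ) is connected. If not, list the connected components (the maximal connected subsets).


(X, τ) is disconnected; components = [{D, H}, {E, F, G}].

Find clopen sets (U ∈ τ with X ∖ U ∈ τ):
  U = ∅, X ∖ U = {D, E, F, G, H} — both open, so U is clopen.
  U = {D, H}, X ∖ U = {E, F, G} — both open, so U is clopen.
  U = {E, F, G}, X ∖ U = {D, H} — both open, so U is clopen.
  U = {D, E, F, G, H}, X ∖ U = ∅ — both open, so U is clopen.
Nontrivial clopen(s) exist: e.g. {D, H}. So (X, τ) is disconnected.
Compute connected components by grouping points that agree on all clopens:
  component: {D, H}
  component: {E, F, G}


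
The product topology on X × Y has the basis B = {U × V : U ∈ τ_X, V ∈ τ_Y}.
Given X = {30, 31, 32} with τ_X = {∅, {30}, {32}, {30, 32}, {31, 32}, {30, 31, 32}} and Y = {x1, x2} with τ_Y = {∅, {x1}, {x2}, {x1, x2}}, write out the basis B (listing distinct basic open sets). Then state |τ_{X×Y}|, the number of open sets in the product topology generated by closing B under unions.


Basis B = {∅ × ∅, {30} × {x1}, {30} × {x2}, {32} × {x1}, {32} × {x2}, {30} × {x1, x2}, {30, 32} × {x1}, {30, 32} × {x2}, {31, 32} × {x1}, {31, 32} × {x2}, {32} × {x1, x2}, {30, 31, 32} × {x1}, {30, 31, 32} × {x2}, {30, 32} × {x1, x2}, {31, 32} × {x1, x2}, {30, 31, 32} × {x1, x2}}; |τ_{X×Y}| = 36.

Enumerate products U × V with U ∈ τ_X, V ∈ τ_Y (deduplicated):
  ∅ × ∅ = {} (∅)
  {30} × {x1} = {(30,x1)}
  {30} × {x2} = {(30,x2)}
  {32} × {x1} = {(32,x1)}
  {32} × {x2} = {(32,x2)}
  {30} × {x1, x2} = {(30,x1), (30,x2)}
  {30, 32} × {x1} = {(30,x1), (32,x1)}
  {30, 32} × {x2} = {(30,x2), (32,x2)}
  {31, 32} × {x1} = {(31,x1), (32,x1)}
  {31, 32} × {x2} = {(31,x2), (32,x2)}
  {32} × {x1, x2} = {(32,x1), (32,x2)}
  {30, 31, 32} × {x1} = {(30,x1), (31,x1), (32,x1)}
  {30, 31, 32} × {x2} = {(30,x2), (31,x2), (32,x2)}
  {30, 32} × {x1, x2} = {(30,x1), (30,x2), (32,x1), (32,x2)}
  {31, 32} × {x1, x2} = {(31,x1), (31,x2), (32,x1), (32,x2)}
  {30, 31, 32} × {x1, x2} = {(30,x1), (30,x2), (31,x1), (31,x2), (32,x1), (32,x2)}
These 16 distinct sets form the basis B.
Close under arbitrary unions to get τ_{X×Y}; counting gives |τ_{X×Y}| = 36.


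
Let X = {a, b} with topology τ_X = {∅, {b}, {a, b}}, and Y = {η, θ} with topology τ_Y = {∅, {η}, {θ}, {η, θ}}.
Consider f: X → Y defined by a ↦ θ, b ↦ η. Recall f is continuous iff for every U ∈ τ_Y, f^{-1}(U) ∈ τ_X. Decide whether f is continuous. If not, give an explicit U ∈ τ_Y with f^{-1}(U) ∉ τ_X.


f is NOT continuous.

Compute f^{-1}(U) for each U ∈ τ_Y:
  U = ∅: f^{-1}(U) = ∅ ∈ τ_X ✓.
  U = {η}: f^{-1}(U) = {b} ∈ τ_X ✓.
  U = {θ}: f^{-1}(U) = {a} ∉ τ_X ✗.
  U = {η, θ}: f^{-1}(U) = {a, b} ∈ τ_X ✓.
Found U = {θ} with f^{-1}(U) = {a} not in τ_X. Therefore f is NOT continuous.


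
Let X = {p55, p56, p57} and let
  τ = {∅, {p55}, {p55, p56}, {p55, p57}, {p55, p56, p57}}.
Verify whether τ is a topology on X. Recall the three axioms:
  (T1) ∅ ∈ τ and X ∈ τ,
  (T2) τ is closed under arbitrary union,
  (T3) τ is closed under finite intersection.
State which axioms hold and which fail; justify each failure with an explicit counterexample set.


τ IS a topology on X.

Axiom (T1): ∅ ∈ τ? Yes; X ∈ τ? Yes.
Axiom (T2/T3): check pairwise unions and intersections of members of τ.
All pairwise intersections and unions checked — each lies in τ. Therefore τ satisfies (T1), (T2), (T3): it IS a topology on X.


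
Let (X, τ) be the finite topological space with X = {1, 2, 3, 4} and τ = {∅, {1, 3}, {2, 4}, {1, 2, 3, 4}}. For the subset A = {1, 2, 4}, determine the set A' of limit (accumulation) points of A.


A' = {2, 3, 4}

For each x ∈ X, list the open sets U ∈ τ with x ∈ U, then check whether U ∩ (A ∖ {x}) ≠ ∅ for every such U.
  x = 1: open {1, 3} ∋ x has {1, 3} ∩ (A ∖ {1}) = ∅, so x is NOT a limit point.
  x = 2: opens ∋ x are {2, 4}, {1, 2, 3, 4}; each meets A ∖ {2}, so x IS a limit point.
  x = 3: opens ∋ x are {1, 3}, {1, 2, 3, 4}; each meets A ∖ {3}, so x IS a limit point.
  x = 4: opens ∋ x are {2, 4}, {1, 2, 3, 4}; each meets A ∖ {4}, so x IS a limit point.
Collecting: A' = {2, 3, 4}.


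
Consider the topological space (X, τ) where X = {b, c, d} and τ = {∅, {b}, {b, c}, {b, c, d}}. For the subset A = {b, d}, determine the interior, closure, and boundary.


int(A) = {b}, cl(A) = {b, c, d}, ∂A = {c, d}.

Closed sets in (X, τ) are complements of opens:
  closed(X, τ) = {∅, {d}, {c, d}, {b, c, d}}.
int(A) = ⋃ {U ∈ τ : U ⊆ A}. Opens contained in A: ∅, {b}.
Taking the union of these: int(A) = {b}.
cl(A) = ⋂ {C closed : A ⊆ C}. Closed sets containing A: {b, c, d}.
Intersecting these: cl(A) = {b, c, d}.
∂A = cl(A) ∖ int(A) = {b, c, d} ∖ {b} = {c, d}.


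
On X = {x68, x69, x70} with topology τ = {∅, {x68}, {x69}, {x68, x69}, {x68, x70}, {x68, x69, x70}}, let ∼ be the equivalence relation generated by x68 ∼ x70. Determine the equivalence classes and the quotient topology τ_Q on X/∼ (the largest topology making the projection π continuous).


X/∼ = {[x68=x70], [x69]}; |τ_Q| = 4.

Equivalence classes: [x68=x70], [x69].
Quotient map π: X → X/∼ sends x68 ↦ [x68=x70], x69 ↦ [x69], x70 ↦ [x68=x70].
For each subset V ⊆ X/∼, compute π^{-1}(V) ⊆ X and check whether π^{-1}(V) ∈ τ. V is open in τ_Q iff π^{-1}(V) ∈ τ.
  V = {}: π^{-1}(V) = ∅ ∈ τ ✓.
  V = {[x68=x70]}: π^{-1}(V) = {x68, x70} ∈ τ ✓.
  V = {[x69]}: π^{-1}(V) = {x69} ∈ τ ✓.
  V = {[x68=x70], [x69]}: π^{-1}(V) = {x68, x69, x70} ∈ τ ✓.
Open sets in the quotient: τ_Q = {{}, {[x68=x70]}, {[x69]}, {[x68=x70], [x69]}} (4 elements).


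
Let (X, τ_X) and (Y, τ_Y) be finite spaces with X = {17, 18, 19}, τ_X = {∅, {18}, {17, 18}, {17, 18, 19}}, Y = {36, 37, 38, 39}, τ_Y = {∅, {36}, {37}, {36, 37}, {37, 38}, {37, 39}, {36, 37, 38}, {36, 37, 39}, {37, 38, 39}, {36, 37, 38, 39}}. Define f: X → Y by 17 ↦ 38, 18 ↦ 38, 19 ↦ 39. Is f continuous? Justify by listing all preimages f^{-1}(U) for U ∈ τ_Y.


f is NOT continuous.

Compute f^{-1}(U) for each U ∈ τ_Y:
  U = ∅: f^{-1}(U) = ∅ ∈ τ_X ✓.
  U = {36}: f^{-1}(U) = ∅ ∈ τ_X ✓.
  U = {37}: f^{-1}(U) = ∅ ∈ τ_X ✓.
  U = {36, 37}: f^{-1}(U) = ∅ ∈ τ_X ✓.
  U = {37, 38}: f^{-1}(U) = {17, 18} ∈ τ_X ✓.
  U = {37, 39}: f^{-1}(U) = {19} ∉ τ_X ✗.
  U = {36, 37, 38}: f^{-1}(U) = {17, 18} ∈ τ_X ✓.
  U = {36, 37, 39}: f^{-1}(U) = {19} ∉ τ_X ✗.
  U = {37, 38, 39}: f^{-1}(U) = {17, 18, 19} ∈ τ_X ✓.
  U = {36, 37, 38, 39}: f^{-1}(U) = {17, 18, 19} ∈ τ_X ✓.
Found U = {37, 39} with f^{-1}(U) = {19} not in τ_X. Therefore f is NOT continuous.


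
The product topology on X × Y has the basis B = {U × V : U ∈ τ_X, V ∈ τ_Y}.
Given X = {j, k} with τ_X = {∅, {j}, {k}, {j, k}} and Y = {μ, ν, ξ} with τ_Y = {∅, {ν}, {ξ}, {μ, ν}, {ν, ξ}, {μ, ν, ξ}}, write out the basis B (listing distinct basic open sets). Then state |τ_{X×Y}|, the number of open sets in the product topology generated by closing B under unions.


Basis B = {∅ × ∅, {j} × {ν}, {j} × {ξ}, {k} × {ν}, {k} × {ξ}, {j} × {μ, ν}, {j} × {ν, ξ}, {j, k} × {ν}, {j, k} × {ξ}, {k} × {μ, ν}, {k} × {ν, ξ}, {j} × {μ, ν, ξ}, {k} × {μ, ν, ξ}, {j, k} × {μ, ν}, {j, k} × {ν, ξ}, {j, k} × {μ, ν, ξ}}; |τ_{X×Y}| = 36.

Enumerate products U × V with U ∈ τ_X, V ∈ τ_Y (deduplicated):
  ∅ × ∅ = {} (∅)
  {j} × {ν} = {(j,ν)}
  {j} × {ξ} = {(j,ξ)}
  {k} × {ν} = {(k,ν)}
  {k} × {ξ} = {(k,ξ)}
  {j} × {μ, ν} = {(j,μ), (j,ν)}
  {j} × {ν, ξ} = {(j,ν), (j,ξ)}
  {j, k} × {ν} = {(j,ν), (k,ν)}
  {j, k} × {ξ} = {(j,ξ), (k,ξ)}
  {k} × {μ, ν} = {(k,μ), (k,ν)}
  {k} × {ν, ξ} = {(k,ν), (k,ξ)}
  {j} × {μ, ν, ξ} = {(j,μ), (j,ν), (j,ξ)}
  {k} × {μ, ν, ξ} = {(k,μ), (k,ν), (k,ξ)}
  {j, k} × {μ, ν} = {(j,μ), (j,ν), (k,μ), (k,ν)}
  {j, k} × {ν, ξ} = {(j,ν), (j,ξ), (k,ν), (k,ξ)}
  {j, k} × {μ, ν, ξ} = {(j,μ), (j,ν), (j,ξ), (k,μ), (k,ν), (k,ξ)}
These 16 distinct sets form the basis B.
Close under arbitrary unions to get τ_{X×Y}; counting gives |τ_{X×Y}| = 36.


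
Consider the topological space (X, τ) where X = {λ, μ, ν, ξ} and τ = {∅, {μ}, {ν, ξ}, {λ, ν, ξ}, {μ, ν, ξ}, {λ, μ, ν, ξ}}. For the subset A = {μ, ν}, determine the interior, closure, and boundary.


int(A) = {μ}, cl(A) = {λ, μ, ν, ξ}, ∂A = {λ, ν, ξ}.

Closed sets in (X, τ) are complements of opens:
  closed(X, τ) = {∅, {λ}, {μ}, {λ, μ}, {λ, ν, ξ}, {λ, μ, ν, ξ}}.
int(A) = ⋃ {U ∈ τ : U ⊆ A}. Opens contained in A: ∅, {μ}.
Taking the union of these: int(A) = {μ}.
cl(A) = ⋂ {C closed : A ⊆ C}. Closed sets containing A: {λ, μ, ν, ξ}.
Intersecting these: cl(A) = {λ, μ, ν, ξ}.
∂A = cl(A) ∖ int(A) = {λ, μ, ν, ξ} ∖ {μ} = {λ, ν, ξ}.


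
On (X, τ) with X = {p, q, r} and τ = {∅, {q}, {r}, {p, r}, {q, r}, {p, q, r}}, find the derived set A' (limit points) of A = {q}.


A' = ∅

For each x ∈ X, list the open sets U ∈ τ with x ∈ U, then check whether U ∩ (A ∖ {x}) ≠ ∅ for every such U.
  x = p: open {p, r} ∋ x has {p, r} ∩ (A ∖ {p}) = ∅, so x is NOT a limit point.
  x = q: open {q} ∋ x has {q} ∩ (A ∖ {q}) = ∅, so x is NOT a limit point.
  x = r: open {r} ∋ x has {r} ∩ (A ∖ {r}) = ∅, so x is NOT a limit point.
Collecting: A' = ∅.


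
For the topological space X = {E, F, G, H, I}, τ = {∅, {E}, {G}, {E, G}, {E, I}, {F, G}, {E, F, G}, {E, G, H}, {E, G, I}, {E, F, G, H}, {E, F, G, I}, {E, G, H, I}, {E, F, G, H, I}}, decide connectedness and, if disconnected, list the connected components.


(X, τ) is connected.

Find clopen sets (U ∈ τ with X ∖ U ∈ τ):
  U = ∅, X ∖ U = {E, F, G, H, I} — both open, so U is clopen.
  U = {E, F, G, H, I}, X ∖ U = ∅ — both open, so U is clopen.
Only trivial clopens (∅ and X) exist, so (X, τ) is connected.
Compute connected components by grouping points that agree on all clopens:
  component: {E, F, G, H, I}


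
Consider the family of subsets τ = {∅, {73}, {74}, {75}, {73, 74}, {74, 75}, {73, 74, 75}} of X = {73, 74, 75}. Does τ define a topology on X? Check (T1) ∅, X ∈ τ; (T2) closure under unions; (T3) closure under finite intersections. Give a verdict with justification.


τ is NOT a topology on X.

Axiom (T1): ∅ ∈ τ? Yes; X ∈ τ? Yes.
Axiom (T2/T3): check pairwise unions and intersections of members of τ.
Counterexample for (T2): {73} ∪ {75} = {73, 75} ∉ τ. Therefore τ is NOT a topology.


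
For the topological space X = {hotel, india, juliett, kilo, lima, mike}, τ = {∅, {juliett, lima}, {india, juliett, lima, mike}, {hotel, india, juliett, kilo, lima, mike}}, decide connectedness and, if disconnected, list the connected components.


(X, τ) is connected.

Find clopen sets (U ∈ τ with X ∖ U ∈ τ):
  U = ∅, X ∖ U = {hotel, india, juliett, kilo, lima, mike} — both open, so U is clopen.
  U = {hotel, india, juliett, kilo, lima, mike}, X ∖ U = ∅ — both open, so U is clopen.
Only trivial clopens (∅ and X) exist, so (X, τ) is connected.
Compute connected components by grouping points that agree on all clopens:
  component: {hotel, india, juliett, kilo, lima, mike}


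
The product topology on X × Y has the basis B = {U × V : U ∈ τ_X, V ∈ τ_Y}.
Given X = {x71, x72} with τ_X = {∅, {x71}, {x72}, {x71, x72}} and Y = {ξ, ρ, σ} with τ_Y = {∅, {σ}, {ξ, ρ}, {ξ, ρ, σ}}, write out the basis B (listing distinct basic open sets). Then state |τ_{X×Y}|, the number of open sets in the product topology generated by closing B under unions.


Basis B = {∅ × ∅, {x71} × {σ}, {x72} × {σ}, {x71} × {ξ, ρ}, {x71, x72} × {σ}, {x72} × {ξ, ρ}, {x71} × {ξ, ρ, σ}, {x72} × {ξ, ρ, σ}, {x71, x72} × {ξ, ρ}, {x71, x72} × {ξ, ρ, σ}}; |τ_{X×Y}| = 16.

Enumerate products U × V with U ∈ τ_X, V ∈ τ_Y (deduplicated):
  ∅ × ∅ = {} (∅)
  {x71} × {σ} = {(x71,σ)}
  {x72} × {σ} = {(x72,σ)}
  {x71} × {ξ, ρ} = {(x71,ξ), (x71,ρ)}
  {x71, x72} × {σ} = {(x71,σ), (x72,σ)}
  {x72} × {ξ, ρ} = {(x72,ξ), (x72,ρ)}
  {x71} × {ξ, ρ, σ} = {(x71,ξ), (x71,ρ), (x71,σ)}
  {x72} × {ξ, ρ, σ} = {(x72,ξ), (x72,ρ), (x72,σ)}
  {x71, x72} × {ξ, ρ} = {(x71,ξ), (x71,ρ), (x72,ξ), (x72,ρ)}
  {x71, x72} × {ξ, ρ, σ} = {(x71,ξ), (x71,ρ), (x71,σ), (x72,ξ), (x72,ρ), (x72,σ)}
These 10 distinct sets form the basis B.
Close under arbitrary unions to get τ_{X×Y}; counting gives |τ_{X×Y}| = 16.


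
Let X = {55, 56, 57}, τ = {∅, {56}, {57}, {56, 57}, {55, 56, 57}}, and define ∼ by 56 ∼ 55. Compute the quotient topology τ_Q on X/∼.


X/∼ = {[55=56], [57]}; |τ_Q| = 3.

Equivalence classes: [55=56], [57].
Quotient map π: X → X/∼ sends 55 ↦ [55=56], 56 ↦ [55=56], 57 ↦ [57].
For each subset V ⊆ X/∼, compute π^{-1}(V) ⊆ X and check whether π^{-1}(V) ∈ τ. V is open in τ_Q iff π^{-1}(V) ∈ τ.
  V = {}: π^{-1}(V) = ∅ ∈ τ ✓.
  V = {[55=56]}: π^{-1}(V) = {55, 56} ∉ τ ✗.
  V = {[57]}: π^{-1}(V) = {57} ∈ τ ✓.
  V = {[55=56], [57]}: π^{-1}(V) = {55, 56, 57} ∈ τ ✓.
Open sets in the quotient: τ_Q = {{}, {[57]}, {[55=56], [57]}} (3 elements).


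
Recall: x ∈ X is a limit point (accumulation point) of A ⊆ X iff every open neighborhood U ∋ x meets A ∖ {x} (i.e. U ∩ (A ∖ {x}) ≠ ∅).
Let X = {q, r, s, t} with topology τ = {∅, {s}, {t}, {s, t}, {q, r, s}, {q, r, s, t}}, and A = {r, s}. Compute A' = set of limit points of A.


A' = {q, r}

For each x ∈ X, list the open sets U ∈ τ with x ∈ U, then check whether U ∩ (A ∖ {x}) ≠ ∅ for every such U.
  x = q: opens ∋ x are {q, r, s}, {q, r, s, t}; each meets A ∖ {q}, so x IS a limit point.
  x = r: opens ∋ x are {q, r, s}, {q, r, s, t}; each meets A ∖ {r}, so x IS a limit point.
  x = s: open {s} ∋ x has {s} ∩ (A ∖ {s}) = ∅, so x is NOT a limit point.
  x = t: open {t} ∋ x has {t} ∩ (A ∖ {t}) = ∅, so x is NOT a limit point.
Collecting: A' = {q, r}.


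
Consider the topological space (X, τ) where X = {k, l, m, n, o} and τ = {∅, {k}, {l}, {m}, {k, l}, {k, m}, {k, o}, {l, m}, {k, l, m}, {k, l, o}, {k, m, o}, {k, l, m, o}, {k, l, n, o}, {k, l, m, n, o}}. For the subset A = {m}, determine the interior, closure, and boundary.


int(A) = {m}, cl(A) = {m}, ∂A = ∅.

Closed sets in (X, τ) are complements of opens:
  closed(X, τ) = {∅, {m}, {n}, {l, n}, {m, n}, {n, o}, {k, n, o}, {l, m, n}, {l, n, o}, {m, n, o}, {k, l, n, o}, {k, m, n, o}, {l, m, n, o}, {k, l, m, n, o}}.
int(A) = ⋃ {U ∈ τ : U ⊆ A}. Opens contained in A: ∅, {m}.
Taking the union of these: int(A) = {m}.
cl(A) = ⋂ {C closed : A ⊆ C}. Closed sets containing A: {m}, {m, n}, {l, m, n}, {m, n, o}, {k, m, n, o}, {l, m, n, o}, {k, l, m, n, o}.
Intersecting these: cl(A) = {m}.
∂A = cl(A) ∖ int(A) = {m} ∖ {m} = ∅.


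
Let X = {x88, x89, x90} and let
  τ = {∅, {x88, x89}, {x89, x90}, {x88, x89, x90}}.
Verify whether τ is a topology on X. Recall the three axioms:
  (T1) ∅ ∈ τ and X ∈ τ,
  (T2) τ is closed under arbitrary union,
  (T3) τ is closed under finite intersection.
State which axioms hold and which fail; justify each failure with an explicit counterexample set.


τ is NOT a topology on X.

Axiom (T1): ∅ ∈ τ? Yes; X ∈ τ? Yes.
Axiom (T2/T3): check pairwise unions and intersections of members of τ.
Counterexample for (T3): {x88, x89} ∩ {x89, x90} = {x89} ∉ τ. Therefore τ is NOT a topology.


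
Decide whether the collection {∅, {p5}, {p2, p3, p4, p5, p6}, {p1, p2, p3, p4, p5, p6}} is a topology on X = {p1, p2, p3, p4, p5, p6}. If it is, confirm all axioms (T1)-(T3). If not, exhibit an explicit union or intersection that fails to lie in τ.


τ IS a topology on X.

Axiom (T1): ∅ ∈ τ? Yes; X ∈ τ? Yes.
Axiom (T2/T3): check pairwise unions and intersections of members of τ.
All pairwise intersections and unions checked — each lies in τ. Therefore τ satisfies (T1), (T2), (T3): it IS a topology on X.


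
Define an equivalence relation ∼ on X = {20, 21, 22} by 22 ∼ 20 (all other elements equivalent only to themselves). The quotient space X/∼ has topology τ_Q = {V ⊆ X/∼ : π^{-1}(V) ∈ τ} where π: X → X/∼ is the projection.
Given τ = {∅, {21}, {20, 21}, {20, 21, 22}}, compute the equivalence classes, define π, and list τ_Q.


X/∼ = {[20=22], [21]}; |τ_Q| = 3.

Equivalence classes: [20=22], [21].
Quotient map π: X → X/∼ sends 20 ↦ [20=22], 21 ↦ [21], 22 ↦ [20=22].
For each subset V ⊆ X/∼, compute π^{-1}(V) ⊆ X and check whether π^{-1}(V) ∈ τ. V is open in τ_Q iff π^{-1}(V) ∈ τ.
  V = {}: π^{-1}(V) = ∅ ∈ τ ✓.
  V = {[20=22]}: π^{-1}(V) = {20, 22} ∉ τ ✗.
  V = {[21]}: π^{-1}(V) = {21} ∈ τ ✓.
  V = {[20=22], [21]}: π^{-1}(V) = {20, 21, 22} ∈ τ ✓.
Open sets in the quotient: τ_Q = {{}, {[21]}, {[20=22], [21]}} (3 elements).


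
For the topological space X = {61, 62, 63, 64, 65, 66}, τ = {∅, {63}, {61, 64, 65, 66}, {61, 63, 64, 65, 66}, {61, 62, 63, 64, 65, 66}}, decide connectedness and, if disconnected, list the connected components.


(X, τ) is connected.

Find clopen sets (U ∈ τ with X ∖ U ∈ τ):
  U = ∅, X ∖ U = {61, 62, 63, 64, 65, 66} — both open, so U is clopen.
  U = {61, 62, 63, 64, 65, 66}, X ∖ U = ∅ — both open, so U is clopen.
Only trivial clopens (∅ and X) exist, so (X, τ) is connected.
Compute connected components by grouping points that agree on all clopens:
  component: {61, 62, 63, 64, 65, 66}


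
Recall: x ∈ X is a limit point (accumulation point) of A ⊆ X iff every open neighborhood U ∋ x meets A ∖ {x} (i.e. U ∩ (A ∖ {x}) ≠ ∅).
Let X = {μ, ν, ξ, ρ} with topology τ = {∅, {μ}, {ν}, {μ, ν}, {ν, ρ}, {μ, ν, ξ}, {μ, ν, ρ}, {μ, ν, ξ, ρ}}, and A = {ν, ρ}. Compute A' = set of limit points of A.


A' = {ξ, ρ}

For each x ∈ X, list the open sets U ∈ τ with x ∈ U, then check whether U ∩ (A ∖ {x}) ≠ ∅ for every such U.
  x = μ: open {μ} ∋ x has {μ} ∩ (A ∖ {μ}) = ∅, so x is NOT a limit point.
  x = ν: open {ν} ∋ x has {ν} ∩ (A ∖ {ν}) = ∅, so x is NOT a limit point.
  x = ξ: opens ∋ x are {μ, ν, ξ}, {μ, ν, ξ, ρ}; each meets A ∖ {ξ}, so x IS a limit point.
  x = ρ: opens ∋ x are {ν, ρ}, {μ, ν, ρ}, {μ, ν, ξ, ρ}; each meets A ∖ {ρ}, so x IS a limit point.
Collecting: A' = {ξ, ρ}.


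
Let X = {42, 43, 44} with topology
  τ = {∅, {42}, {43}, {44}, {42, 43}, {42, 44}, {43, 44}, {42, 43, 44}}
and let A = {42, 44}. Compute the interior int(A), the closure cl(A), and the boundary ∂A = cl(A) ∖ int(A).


int(A) = {42, 44}, cl(A) = {42, 44}, ∂A = ∅.

Closed sets in (X, τ) are complements of opens:
  closed(X, τ) = {∅, {42}, {43}, {44}, {42, 43}, {42, 44}, {43, 44}, {42, 43, 44}}.
int(A) = ⋃ {U ∈ τ : U ⊆ A}. Opens contained in A: ∅, {42}, {44}, {42, 44}.
Taking the union of these: int(A) = {42, 44}.
cl(A) = ⋂ {C closed : A ⊆ C}. Closed sets containing A: {42, 44}, {42, 43, 44}.
Intersecting these: cl(A) = {42, 44}.
∂A = cl(A) ∖ int(A) = {42, 44} ∖ {42, 44} = ∅.


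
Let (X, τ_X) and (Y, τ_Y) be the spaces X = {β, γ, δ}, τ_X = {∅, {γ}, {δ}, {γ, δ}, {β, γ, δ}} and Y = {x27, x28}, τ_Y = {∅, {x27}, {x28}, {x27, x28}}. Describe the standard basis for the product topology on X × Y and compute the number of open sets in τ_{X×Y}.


Basis B = {∅ × ∅, {γ} × {x27}, {γ} × {x28}, {δ} × {x27}, {δ} × {x28}, {γ} × {x27, x28}, {γ, δ} × {x27}, {γ, δ} × {x28}, {δ} × {x27, x28}, {β, γ, δ} × {x27}, {β, γ, δ} × {x28}, {γ, δ} × {x27, x28}, {β, γ, δ} × {x27, x28}}; |τ_{X×Y}| = 25.

Enumerate products U × V with U ∈ τ_X, V ∈ τ_Y (deduplicated):
  ∅ × ∅ = {} (∅)
  {γ} × {x27} = {(γ,x27)}
  {γ} × {x28} = {(γ,x28)}
  {δ} × {x27} = {(δ,x27)}
  {δ} × {x28} = {(δ,x28)}
  {γ} × {x27, x28} = {(γ,x27), (γ,x28)}
  {γ, δ} × {x27} = {(γ,x27), (δ,x27)}
  {γ, δ} × {x28} = {(γ,x28), (δ,x28)}
  {δ} × {x27, x28} = {(δ,x27), (δ,x28)}
  {β, γ, δ} × {x27} = {(β,x27), (γ,x27), (δ,x27)}
  {β, γ, δ} × {x28} = {(β,x28), (γ,x28), (δ,x28)}
  {γ, δ} × {x27, x28} = {(γ,x27), (γ,x28), (δ,x27), (δ,x28)}
  {β, γ, δ} × {x27, x28} = {(β,x27), (β,x28), (γ,x27), (γ,x28), (δ,x27), (δ,x28)}
These 13 distinct sets form the basis B.
Close under arbitrary unions to get τ_{X×Y}; counting gives |τ_{X×Y}| = 25.


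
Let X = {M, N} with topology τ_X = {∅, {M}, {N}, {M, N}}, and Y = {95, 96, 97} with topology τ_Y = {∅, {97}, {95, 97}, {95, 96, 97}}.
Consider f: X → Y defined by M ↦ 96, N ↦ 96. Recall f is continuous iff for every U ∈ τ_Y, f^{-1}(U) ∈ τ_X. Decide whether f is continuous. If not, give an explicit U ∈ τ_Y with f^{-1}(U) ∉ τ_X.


f IS continuous.

Compute f^{-1}(U) for each U ∈ τ_Y:
  U = ∅: f^{-1}(U) = ∅ ∈ τ_X ✓.
  U = {97}: f^{-1}(U) = ∅ ∈ τ_X ✓.
  U = {95, 97}: f^{-1}(U) = ∅ ∈ τ_X ✓.
  U = {95, 96, 97}: f^{-1}(U) = {M, N} ∈ τ_X ✓.
Every preimage lies in τ_X, so f IS continuous.


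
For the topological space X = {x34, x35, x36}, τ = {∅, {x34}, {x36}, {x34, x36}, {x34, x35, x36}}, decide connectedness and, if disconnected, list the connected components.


(X, τ) is connected.

Find clopen sets (U ∈ τ with X ∖ U ∈ τ):
  U = ∅, X ∖ U = {x34, x35, x36} — both open, so U is clopen.
  U = {x34, x35, x36}, X ∖ U = ∅ — both open, so U is clopen.
Only trivial clopens (∅ and X) exist, so (X, τ) is connected.
Compute connected components by grouping points that agree on all clopens:
  component: {x34, x35, x36}


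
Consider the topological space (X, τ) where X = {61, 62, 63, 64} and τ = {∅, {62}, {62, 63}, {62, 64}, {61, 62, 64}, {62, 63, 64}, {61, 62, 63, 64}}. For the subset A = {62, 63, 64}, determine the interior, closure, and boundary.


int(A) = {62, 63, 64}, cl(A) = {61, 62, 63, 64}, ∂A = {61}.

Closed sets in (X, τ) are complements of opens:
  closed(X, τ) = {∅, {61}, {63}, {61, 63}, {61, 64}, {61, 63, 64}, {61, 62, 63, 64}}.
int(A) = ⋃ {U ∈ τ : U ⊆ A}. Opens contained in A: ∅, {62}, {62, 63}, {62, 64}, {62, 63, 64}.
Taking the union of these: int(A) = {62, 63, 64}.
cl(A) = ⋂ {C closed : A ⊆ C}. Closed sets containing A: {61, 62, 63, 64}.
Intersecting these: cl(A) = {61, 62, 63, 64}.
∂A = cl(A) ∖ int(A) = {61, 62, 63, 64} ∖ {62, 63, 64} = {61}.


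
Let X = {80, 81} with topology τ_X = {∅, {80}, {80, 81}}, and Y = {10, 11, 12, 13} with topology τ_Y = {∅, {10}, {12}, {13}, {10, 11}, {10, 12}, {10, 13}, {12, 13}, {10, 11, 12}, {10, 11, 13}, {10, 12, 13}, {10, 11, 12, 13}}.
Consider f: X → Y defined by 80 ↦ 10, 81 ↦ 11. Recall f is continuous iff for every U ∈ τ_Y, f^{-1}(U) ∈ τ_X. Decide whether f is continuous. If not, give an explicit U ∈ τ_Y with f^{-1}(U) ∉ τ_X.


f IS continuous.

Compute f^{-1}(U) for each U ∈ τ_Y:
  U = ∅: f^{-1}(U) = ∅ ∈ τ_X ✓.
  U = {10}: f^{-1}(U) = {80} ∈ τ_X ✓.
  U = {12}: f^{-1}(U) = ∅ ∈ τ_X ✓.
  U = {13}: f^{-1}(U) = ∅ ∈ τ_X ✓.
  U = {10, 11}: f^{-1}(U) = {80, 81} ∈ τ_X ✓.
  U = {10, 12}: f^{-1}(U) = {80} ∈ τ_X ✓.
  U = {10, 13}: f^{-1}(U) = {80} ∈ τ_X ✓.
  U = {12, 13}: f^{-1}(U) = ∅ ∈ τ_X ✓.
  U = {10, 11, 12}: f^{-1}(U) = {80, 81} ∈ τ_X ✓.
  U = {10, 11, 13}: f^{-1}(U) = {80, 81} ∈ τ_X ✓.
  U = {10, 12, 13}: f^{-1}(U) = {80} ∈ τ_X ✓.
  U = {10, 11, 12, 13}: f^{-1}(U) = {80, 81} ∈ τ_X ✓.
Every preimage lies in τ_X, so f IS continuous.


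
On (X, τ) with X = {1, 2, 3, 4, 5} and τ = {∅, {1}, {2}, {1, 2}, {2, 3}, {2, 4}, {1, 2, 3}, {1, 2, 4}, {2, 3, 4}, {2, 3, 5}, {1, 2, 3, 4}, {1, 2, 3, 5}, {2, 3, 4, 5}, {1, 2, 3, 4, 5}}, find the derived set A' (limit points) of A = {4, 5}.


A' = ∅

For each x ∈ X, list the open sets U ∈ τ with x ∈ U, then check whether U ∩ (A ∖ {x}) ≠ ∅ for every such U.
  x = 1: open {1} ∋ x has {1} ∩ (A ∖ {1}) = ∅, so x is NOT a limit point.
  x = 2: open {2} ∋ x has {2} ∩ (A ∖ {2}) = ∅, so x is NOT a limit point.
  x = 3: open {2, 3} ∋ x has {2, 3} ∩ (A ∖ {3}) = ∅, so x is NOT a limit point.
  x = 4: open {2, 4} ∋ x has {2, 4} ∩ (A ∖ {4}) = ∅, so x is NOT a limit point.
  x = 5: open {2, 3, 5} ∋ x has {2, 3, 5} ∩ (A ∖ {5}) = ∅, so x is NOT a limit point.
Collecting: A' = ∅.


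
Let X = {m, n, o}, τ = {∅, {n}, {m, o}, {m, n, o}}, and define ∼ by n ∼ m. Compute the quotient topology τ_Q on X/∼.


X/∼ = {[m=n], [o]}; |τ_Q| = 2.

Equivalence classes: [m=n], [o].
Quotient map π: X → X/∼ sends m ↦ [m=n], n ↦ [m=n], o ↦ [o].
For each subset V ⊆ X/∼, compute π^{-1}(V) ⊆ X and check whether π^{-1}(V) ∈ τ. V is open in τ_Q iff π^{-1}(V) ∈ τ.
  V = {}: π^{-1}(V) = ∅ ∈ τ ✓.
  V = {[m=n]}: π^{-1}(V) = {m, n} ∉ τ ✗.
  V = {[o]}: π^{-1}(V) = {o} ∉ τ ✗.
  V = {[m=n], [o]}: π^{-1}(V) = {m, n, o} ∈ τ ✓.
Open sets in the quotient: τ_Q = {{}, {[m=n], [o]}} (2 elements).


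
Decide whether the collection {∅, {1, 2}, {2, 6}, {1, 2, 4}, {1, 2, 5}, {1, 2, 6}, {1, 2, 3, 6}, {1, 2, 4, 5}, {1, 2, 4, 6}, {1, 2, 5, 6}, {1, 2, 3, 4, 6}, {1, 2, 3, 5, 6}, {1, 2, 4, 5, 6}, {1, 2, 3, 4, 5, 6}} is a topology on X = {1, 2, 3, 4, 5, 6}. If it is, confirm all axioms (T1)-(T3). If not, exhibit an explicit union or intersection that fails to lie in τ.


τ is NOT a topology on X.

Axiom (T1): ∅ ∈ τ? Yes; X ∈ τ? Yes.
Axiom (T2/T3): check pairwise unions and intersections of members of τ.
Counterexample for (T3): {1, 2} ∩ {2, 6} = {2} ∉ τ. Therefore τ is NOT a topology.


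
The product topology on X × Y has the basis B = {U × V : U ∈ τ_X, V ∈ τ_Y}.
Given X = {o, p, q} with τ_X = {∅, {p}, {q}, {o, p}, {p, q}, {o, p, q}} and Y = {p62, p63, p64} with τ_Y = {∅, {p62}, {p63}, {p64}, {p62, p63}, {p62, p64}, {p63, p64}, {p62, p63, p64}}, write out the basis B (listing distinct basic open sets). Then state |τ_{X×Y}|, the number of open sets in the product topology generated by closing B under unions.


Basis B = {∅ × ∅, {p} × {p62}, {p} × {p63}, {p} × {p64}, {q} × {p62}, {q} × {p63}, {q} × {p64}, {o, p} × {p62}, {o, p} × {p63}, {o, p} × {p64}, {p} × {p62, p63}, {p} × {p62, p64}, {p, q} × {p62}, {p} × {p63, p64}, {p, q} × {p63}, {p, q} × {p64}, {q} × {p62, p63}, {q} × {p62, p64}, {q} × {p63, p64}, {o, p, q} × {p62}, {o, p, q} × {p63}, {o, p, q} × {p64}, {p} × {p62, p63, p64}, {q} × {p62, p63, p64}, {o, p} × {p62, p63}, {o, p} × {p62, p64}, {o, p} × {p63, p64}, {p, q} × {p62, p63}, {p, q} × {p62, p64}, {p, q} × {p63, p64}, {o, p} × {p62, p63, p64}, {o, p, q} × {p62, p63}, {o, p, q} × {p62, p64}, {o, p, q} × {p63, p64}, {p, q} × {p62, p63, p64}, {o, p, q} × {p62, p63, p64}}; |τ_{X×Y}| = 216.

Enumerate products U × V with U ∈ τ_X, V ∈ τ_Y (deduplicated):
  ∅ × ∅ = {} (∅)
  {p} × {p62} = {(p,p62)}
  {p} × {p63} = {(p,p63)}
  {p} × {p64} = {(p,p64)}
  {q} × {p62} = {(q,p62)}
  {q} × {p63} = {(q,p63)}
  {q} × {p64} = {(q,p64)}
  {o, p} × {p62} = {(o,p62), (p,p62)}
  {o, p} × {p63} = {(o,p63), (p,p63)}
  {o, p} × {p64} = {(o,p64), (p,p64)}
  {p} × {p62, p63} = {(p,p62), (p,p63)}
  {p} × {p62, p64} = {(p,p62), (p,p64)}
  {p, q} × {p62} = {(p,p62), (q,p62)}
  {p} × {p63, p64} = {(p,p63), (p,p64)}
  {p, q} × {p63} = {(p,p63), (q,p63)}
  {p, q} × {p64} = {(p,p64), (q,p64)}
  {q} × {p62, p63} = {(q,p62), (q,p63)}
  {q} × {p62, p64} = {(q,p62), (q,p64)}
  {q} × {p63, p64} = {(q,p63), (q,p64)}
  {o, p, q} × {p62} = {(o,p62), (p,p62), (q,p62)}
  {o, p, q} × {p63} = {(o,p63), (p,p63), (q,p63)}
  {o, p, q} × {p64} = {(o,p64), (p,p64), (q,p64)}
  {p} × {p62, p63, p64} = {(p,p62), (p,p63), (p,p64)}
  {q} × {p62, p63, p64} = {(q,p62), (q,p63), (q,p64)}
  {o, p} × {p62, p63} = {(o,p62), (o,p63), (p,p62), (p,p63)}
  {o, p} × {p62, p64} = {(o,p62), (o,p64), (p,p62), (p,p64)}
  {o, p} × {p63, p64} = {(o,p63), (o,p64), (p,p63), (p,p64)}
  {p, q} × {p62, p63} = {(p,p62), (p,p63), (q,p62), (q,p63)}
  {p, q} × {p62, p64} = {(p,p62), (p,p64), (q,p62), (q,p64)}
  {p, q} × {p63, p64} = {(p,p63), (p,p64), (q,p63), (q,p64)}
  {o, p} × {p62, p63, p64} = {(o,p62), (o,p63), (o,p64), (p,p62), (p,p63), (p,p64)}
  {o, p, q} × {p62, p63} = {(o,p62), (o,p63), (p,p62), (p,p63), (q,p62), (q,p63)}
  {o, p, q} × {p62, p64} = {(o,p62), (o,p64), (p,p62), (p,p64), (q,p62), (q,p64)}
  {o, p, q} × {p63, p64} = {(o,p63), (o,p64), (p,p63), (p,p64), (q,p63), (q,p64)}
  {p, q} × {p62, p63, p64} = {(p,p62), (p,p63), (p,p64), (q,p62), (q,p63), (q,p64)}
  {o, p, q} × {p62, p63, p64} = {(o,p62), (o,p63), (o,p64), (p,p62), (p,p63), (p,p64), (q,p62), (q,p63), (q,p64)}
These 36 distinct sets form the basis B.
Close under arbitrary unions to get τ_{X×Y}; counting gives |τ_{X×Y}| = 216.


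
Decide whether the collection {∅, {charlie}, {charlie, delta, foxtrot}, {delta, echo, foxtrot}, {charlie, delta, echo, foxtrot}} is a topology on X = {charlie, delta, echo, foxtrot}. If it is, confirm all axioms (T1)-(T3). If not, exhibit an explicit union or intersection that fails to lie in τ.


τ is NOT a topology on X.

Axiom (T1): ∅ ∈ τ? Yes; X ∈ τ? Yes.
Axiom (T2/T3): check pairwise unions and intersections of members of τ.
Counterexample for (T3): {charlie, delta, foxtrot} ∩ {delta, echo, foxtrot} = {delta, foxtrot} ∉ τ. Therefore τ is NOT a topology.


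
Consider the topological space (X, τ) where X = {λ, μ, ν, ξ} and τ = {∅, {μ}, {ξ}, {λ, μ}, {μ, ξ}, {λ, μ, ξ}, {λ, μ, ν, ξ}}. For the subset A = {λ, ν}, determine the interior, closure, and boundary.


int(A) = ∅, cl(A) = {λ, ν}, ∂A = {λ, ν}.

Closed sets in (X, τ) are complements of opens:
  closed(X, τ) = {∅, {ν}, {λ, ν}, {ν, ξ}, {λ, μ, ν}, {λ, ν, ξ}, {λ, μ, ν, ξ}}.
int(A) = ⋃ {U ∈ τ : U ⊆ A}. Opens contained in A: ∅.
Taking the union of these: int(A) = ∅.
cl(A) = ⋂ {C closed : A ⊆ C}. Closed sets containing A: {λ, ν}, {λ, μ, ν}, {λ, ν, ξ}, {λ, μ, ν, ξ}.
Intersecting these: cl(A) = {λ, ν}.
∂A = cl(A) ∖ int(A) = {λ, ν} ∖ ∅ = {λ, ν}.


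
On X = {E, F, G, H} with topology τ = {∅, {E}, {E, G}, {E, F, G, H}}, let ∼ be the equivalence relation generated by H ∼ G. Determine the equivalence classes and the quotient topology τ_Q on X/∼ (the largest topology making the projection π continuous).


X/∼ = {[E], [F], [G=H]}; |τ_Q| = 3.

Equivalence classes: [E], [F], [G=H].
Quotient map π: X → X/∼ sends E ↦ [E], F ↦ [F], G ↦ [G=H], H ↦ [G=H].
For each subset V ⊆ X/∼, compute π^{-1}(V) ⊆ X and check whether π^{-1}(V) ∈ τ. V is open in τ_Q iff π^{-1}(V) ∈ τ.
  V = {}: π^{-1}(V) = ∅ ∈ τ ✓.
  V = {[E]}: π^{-1}(V) = {E} ∈ τ ✓.
  V = {[F]}: π^{-1}(V) = {F} ∉ τ ✗.
  V = {[E], [F]}: π^{-1}(V) = {E, F} ∉ τ ✗.
  V = {[G=H]}: π^{-1}(V) = {G, H} ∉ τ ✗.
  V = {[E], [G=H]}: π^{-1}(V) = {E, G, H} ∉ τ ✗.
  V = {[F], [G=H]}: π^{-1}(V) = {F, G, H} ∉ τ ✗.
  V = {[E], [F], [G=H]}: π^{-1}(V) = {E, F, G, H} ∈ τ ✓.
Open sets in the quotient: τ_Q = {{}, {[E]}, {[E], [F], [G=H]}} (3 elements).


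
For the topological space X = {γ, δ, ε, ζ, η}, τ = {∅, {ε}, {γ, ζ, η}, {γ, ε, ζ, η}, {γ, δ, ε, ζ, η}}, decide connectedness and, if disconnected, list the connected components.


(X, τ) is connected.

Find clopen sets (U ∈ τ with X ∖ U ∈ τ):
  U = ∅, X ∖ U = {γ, δ, ε, ζ, η} — both open, so U is clopen.
  U = {γ, δ, ε, ζ, η}, X ∖ U = ∅ — both open, so U is clopen.
Only trivial clopens (∅ and X) exist, so (X, τ) is connected.
Compute connected components by grouping points that agree on all clopens:
  component: {γ, δ, ε, ζ, η}


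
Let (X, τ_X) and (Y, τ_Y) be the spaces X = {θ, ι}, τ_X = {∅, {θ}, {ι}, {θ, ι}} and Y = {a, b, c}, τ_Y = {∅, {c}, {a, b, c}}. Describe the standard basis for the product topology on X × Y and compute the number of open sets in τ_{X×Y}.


Basis B = {∅ × ∅, {θ} × {c}, {ι} × {c}, {θ, ι} × {c}, {θ} × {a, b, c}, {ι} × {a, b, c}, {θ, ι} × {a, b, c}}; |τ_{X×Y}| = 9.

Enumerate products U × V with U ∈ τ_X, V ∈ τ_Y (deduplicated):
  ∅ × ∅ = {} (∅)
  {θ} × {c} = {(θ,c)}
  {ι} × {c} = {(ι,c)}
  {θ, ι} × {c} = {(θ,c), (ι,c)}
  {θ} × {a, b, c} = {(θ,a), (θ,b), (θ,c)}
  {ι} × {a, b, c} = {(ι,a), (ι,b), (ι,c)}
  {θ, ι} × {a, b, c} = {(θ,a), (θ,b), (θ,c), (ι,a), (ι,b), (ι,c)}
These 7 distinct sets form the basis B.
Close under arbitrary unions to get τ_{X×Y}; counting gives |τ_{X×Y}| = 9.
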